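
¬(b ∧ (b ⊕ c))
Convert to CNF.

¬(b ∧ (b ⊕ c))
= ¬(b ∧ (b ∨ c) ∧ ¬(b ∧ c))   [expand ⊕]
= ¬b ∨ ¬(b ∨ c) ∨ ¬¬(b ∧ c)   [De Morgan]
= ¬b ∨ (¬b ∧ ¬c) ∨ ¬¬(b ∧ c)   [De Morgan]
= ¬b ∨ (¬b ∧ ¬c) ∨ (b ∧ c)   [double negation]
= (¬b ∨ ¬b ∨ b) ∧ (¬b ∨ ¬b ∨ c) ∧ (¬b ∨ ¬c ∨ b) ∧ (¬b ∨ ¬c ∨ c)   [distribute ∨ over ∧]
= ¬b ∨ c   [simplify]

¬b ∨ c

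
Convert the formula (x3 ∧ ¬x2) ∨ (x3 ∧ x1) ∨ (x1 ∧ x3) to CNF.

(x3 ∧ ¬x2) ∨ (x3 ∧ x1) ∨ (x1 ∧ x3)
= (x3 ∨ x3 ∨ x1) ∧ (x3 ∨ x3 ∨ x3) ∧ (x3 ∨ x1 ∨ x1) ∧ (x3 ∨ x1 ∨ x3) ∧ (¬x2 ∨ x3 ∨ x1) ∧ (¬x2 ∨ x3 ∨ x3) ∧ (¬x2 ∨ x1 ∨ x1) ∧ (¬x2 ∨ x1 ∨ x3)
= x3 ∧ (¬x2 ∨ x1)

x3 ∧ (¬x2 ∨ x1)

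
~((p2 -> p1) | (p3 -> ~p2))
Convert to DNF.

p2 & ~p1 & p3

~((p2 -> p1) | (p3 -> ~p2))
≡ ~(~p2 | p1 | (p3 -> ~p2))   [eliminate ->]
≡ ~(~p2 | p1 | ~p3 | ~p2)   [eliminate ->]
≡ ~~p2 & ~p1 & ~~p3 & ~~p2   [De Morgan]
≡ p2 & ~p1 & ~~p3 & ~~p2   [double negation]
≡ p2 & ~p1 & p3 & ~~p2   [double negation]
≡ p2 & ~p1 & p3 & p2   [double negation]
≡ p2 & ~p1 & p3   [simplify]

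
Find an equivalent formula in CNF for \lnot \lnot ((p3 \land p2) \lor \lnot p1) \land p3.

\lnot \lnot ((p3 \land p2) \lor \lnot p1) \land p3
⇔ ((p3 \land p2) \lor \lnot p1) \land p3   (double negation)
⇔ (p3 \lor \lnot p1) \land (p2 \lor \lnot p1) \land p3   (distribute \lor over \land)
⇔ (p2 \lor \lnot p1) \land p3   (simplify)

(p2 \lor \lnot p1) \land p3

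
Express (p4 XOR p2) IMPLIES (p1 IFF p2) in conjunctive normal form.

(p4 XOR p2) IMPLIES (p1 IFF p2)
≡ NOT (p4 XOR p2) OR (p1 IFF p2)   (eliminate IMPLIES)
≡ NOT ((p4 OR p2) AND NOT (p4 AND p2)) OR (p1 IFF p2)   (expand XOR)
≡ NOT ((p4 OR p2) AND NOT (p4 AND p2)) OR ((p1 IMPLIES p2) AND (p2 IMPLIES p1))   (eliminate IFF)
≡ NOT ((p4 OR p2) AND NOT (p4 AND p2)) OR ((NOT p1 OR p2) AND (p2 IMPLIES p1))   (eliminate IMPLIES)
≡ NOT ((p4 OR p2) AND NOT (p4 AND p2)) OR ((NOT p1 OR p2) AND (NOT p2 OR p1))   (eliminate IMPLIES)
≡ NOT (p4 OR p2) OR NOT NOT (p4 AND p2) OR ((NOT p1 OR p2) AND (NOT p2 OR p1))   (De Morgan)
≡ (NOT p4 AND NOT p2) OR NOT NOT (p4 AND p2) OR ((NOT p1 OR p2) AND (NOT p2 OR p1))   (De Morgan)
≡ (NOT p4 AND NOT p2) OR (p4 AND p2) OR ((NOT p1 OR p2) AND (NOT p2 OR p1))   (double negation)
≡ (NOT p4 OR p4 OR NOT p1 OR p2) AND (NOT p4 OR p4 OR NOT p2 OR p1) AND (NOT p4 OR p2 OR NOT p1 OR p2) AND (NOT p4 OR p2 OR NOT p2 OR p1) AND (NOT p2 OR p4 OR NOT p1 OR p2) AND (NOT p2 OR p4 OR NOT p2 OR p1) AND (NOT p2 OR p2 OR NOT p1 OR p2) AND (NOT p2 OR p2 OR NOT p2 OR p1)   (distribute OR over AND)
≡ (NOT p4 OR p2 OR NOT p1) AND (NOT p2 OR p4 OR p1)   (simplify)

(NOT p4 OR p2 OR NOT p1) AND (NOT p2 OR p4 OR p1)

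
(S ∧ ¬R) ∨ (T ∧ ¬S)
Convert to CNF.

(S ∧ ¬R) ∨ (T ∧ ¬S)
= (S ∨ T) ∧ (S ∨ ¬S) ∧ (¬R ∨ T) ∧ (¬R ∨ ¬S)   [distribute ∨ over ∧]
= (S ∨ T) ∧ (¬R ∨ T) ∧ (¬R ∨ ¬S)   [simplify]

(S ∨ T) ∧ (¬R ∨ T) ∧ (¬R ∨ ¬S)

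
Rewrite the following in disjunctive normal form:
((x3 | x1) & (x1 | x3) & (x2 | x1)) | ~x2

((x3 | x1) & (x1 | x3) & (x2 | x1)) | ~x2
= (x3 & x1 & x2) | (x3 & x1 & x1) | (x3 & x3 & x2) | (x3 & x3 & x1) | (x1 & x1 & x2) | (x1 & x1 & x1) | (x1 & x3 & x2) | (x1 & x3 & x1) | ~x2   [distribute & over |]
= (x3 & x2) | x1 | ~x2   [simplify]

(x3 & x2) | x1 | ~x2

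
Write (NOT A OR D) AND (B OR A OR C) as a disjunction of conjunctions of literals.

(NOT A OR D) AND (B OR A OR C)
≡ (NOT A AND B) OR (NOT A AND A) OR (NOT A AND C) OR (D AND B) OR (D AND A) OR (D AND C)   [distribute AND over OR]
≡ (NOT A AND B) OR (NOT A AND C) OR (D AND B) OR (D AND A) OR (D AND C)   [simplify]

(NOT A AND B) OR (NOT A AND C) OR (D AND B) OR (D AND A) OR (D AND C)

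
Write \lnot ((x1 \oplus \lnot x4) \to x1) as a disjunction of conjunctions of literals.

\lnot ((x1 \oplus \lnot x4) \to x1)
≡ \lnot (\lnot (x1 \oplus \lnot x4) \lor x1)   [eliminate \to]
≡ \lnot (\lnot ((x1 \land \lnot \lnot x4) \lor (\lnot x1 \land \lnot x4)) \lor x1)   [expand \oplus]
≡ \lnot \lnot ((x1 \land \lnot \lnot x4) \lor (\lnot x1 \land \lnot x4)) \land \lnot x1   [De Morgan]
≡ ((x1 \land \lnot \lnot x4) \lor (\lnot x1 \land \lnot x4)) \land \lnot x1   [double negation]
≡ ((x1 \land x4) \lor (\lnot x1 \land \lnot x4)) \land \lnot x1   [double negation]
≡ (x1 \land x4 \land \lnot x1) \lor (\lnot x1 \land \lnot x4 \land \lnot x1)   [distribute \land over \lor]
≡ \lnot x1 \land \lnot x4   [simplify]

\lnot x1 \land \lnot x4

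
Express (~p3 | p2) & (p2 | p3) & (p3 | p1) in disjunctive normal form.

(p2 & p3) | (p2 & p1)

(~p3 | p2) & (p2 | p3) & (p3 | p1)
⇔ (~p3 & p2 & p3) | (~p3 & p2 & p1) | (~p3 & p3 & p3) | (~p3 & p3 & p1) | (p2 & p2 & p3) | (p2 & p2 & p1) | (p2 & p3 & p3) | (p2 & p3 & p1)   (distribute & over |)
⇔ (p2 & p3) | (p2 & p1)   (simplify)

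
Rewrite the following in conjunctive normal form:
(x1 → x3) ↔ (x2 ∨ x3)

(x1 ∨ x2 ∨ x3) ∧ (¬x2 ∨ ¬x1 ∨ x3)

(x1 → x3) ↔ (x2 ∨ x3)
≡ ((x1 → x3) → (x2 ∨ x3)) ∧ ((x2 ∨ x3) → (x1 → x3))   [eliminate ↔]
≡ (¬(x1 → x3) ∨ x2 ∨ x3) ∧ ((x2 ∨ x3) → (x1 → x3))   [eliminate →]
≡ (¬(¬x1 ∨ x3) ∨ x2 ∨ x3) ∧ ((x2 ∨ x3) → (x1 → x3))   [eliminate →]
≡ (¬(¬x1 ∨ x3) ∨ x2 ∨ x3) ∧ (¬(x2 ∨ x3) ∨ (x1 → x3))   [eliminate →]
≡ (¬(¬x1 ∨ x3) ∨ x2 ∨ x3) ∧ (¬(x2 ∨ x3) ∨ ¬x1 ∨ x3)   [eliminate →]
≡ ((¬¬x1 ∧ ¬x3) ∨ x2 ∨ x3) ∧ (¬(x2 ∨ x3) ∨ ¬x1 ∨ x3)   [De Morgan]
≡ ((x1 ∧ ¬x3) ∨ x2 ∨ x3) ∧ (¬(x2 ∨ x3) ∨ ¬x1 ∨ x3)   [double negation]
≡ ((x1 ∧ ¬x3) ∨ x2 ∨ x3) ∧ ((¬x2 ∧ ¬x3) ∨ ¬x1 ∨ x3)   [De Morgan]
≡ (x1 ∨ x2 ∨ x3) ∧ (¬x3 ∨ x2 ∨ x3) ∧ (¬x2 ∨ ¬x1 ∨ x3) ∧ (¬x3 ∨ ¬x1 ∨ x3)   [distribute ∨ over ∧]
≡ (x1 ∨ x2 ∨ x3) ∧ (¬x2 ∨ ¬x1 ∨ x3)   [simplify]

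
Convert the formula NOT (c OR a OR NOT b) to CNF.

NOT c AND NOT a AND b

NOT (c OR a OR NOT b)
⇔ NOT c AND NOT a AND NOT NOT b   [De Morgan]
⇔ NOT c AND NOT a AND b   [double negation]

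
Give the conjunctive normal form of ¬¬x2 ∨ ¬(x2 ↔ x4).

¬¬x2 ∨ ¬(x2 ↔ x4)
≡ ¬¬x2 ∨ ¬((x2 → x4) ∧ (x4 → x2))   — eliminate ↔
≡ ¬¬x2 ∨ ¬((¬x2 ∨ x4) ∧ (x4 → x2))   — eliminate →
≡ ¬¬x2 ∨ ¬((¬x2 ∨ x4) ∧ (¬x4 ∨ x2))   — eliminate →
≡ x2 ∨ ¬((¬x2 ∨ x4) ∧ (¬x4 ∨ x2))   — double negation
≡ x2 ∨ ¬(¬x2 ∨ x4) ∨ ¬(¬x4 ∨ x2)   — De Morgan
≡ x2 ∨ (¬¬x2 ∧ ¬x4) ∨ ¬(¬x4 ∨ x2)   — De Morgan
≡ x2 ∨ (x2 ∧ ¬x4) ∨ ¬(¬x4 ∨ x2)   — double negation
≡ x2 ∨ (x2 ∧ ¬x4) ∨ (¬¬x4 ∧ ¬x2)   — De Morgan
≡ x2 ∨ (x2 ∧ ¬x4) ∨ (x4 ∧ ¬x2)   — double negation
≡ (x2 ∨ x2 ∨ x4) ∧ (x2 ∨ x2 ∨ ¬x2) ∧ (x2 ∨ ¬x4 ∨ x4) ∧ (x2 ∨ ¬x4 ∨ ¬x2)   — distribute ∨ over ∧
≡ x2 ∨ x4   — simplify

x2 ∨ x4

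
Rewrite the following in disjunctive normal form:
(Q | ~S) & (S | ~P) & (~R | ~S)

(Q | ~S) & (S | ~P) & (~R | ~S)
⇔ (Q & S & ~R) | (Q & S & ~S) | (Q & ~P & ~R) | (Q & ~P & ~S) | (~S & S & ~R) | (~S & S & ~S) | (~S & ~P & ~R) | (~S & ~P & ~S)   (distribute & over |)
⇔ (Q & S & ~R) | (Q & ~P & ~R) | (~S & ~P)   (simplify)

(Q & S & ~R) | (Q & ~P & ~R) | (~S & ~P)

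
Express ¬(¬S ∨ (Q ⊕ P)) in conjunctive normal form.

S ∧ (¬Q ∨ P) ∧ (¬P ∨ Q)

¬(¬S ∨ (Q ⊕ P))
= ¬(¬S ∨ ((Q ∨ P) ∧ ¬(Q ∧ P)))   (expand ⊕)
= ¬¬S ∧ ¬((Q ∨ P) ∧ ¬(Q ∧ P))   (De Morgan)
= S ∧ ¬((Q ∨ P) ∧ ¬(Q ∧ P))   (double negation)
= S ∧ (¬(Q ∨ P) ∨ ¬¬(Q ∧ P))   (De Morgan)
= S ∧ ((¬Q ∧ ¬P) ∨ ¬¬(Q ∧ P))   (De Morgan)
= S ∧ ((¬Q ∧ ¬P) ∨ (Q ∧ P))   (double negation)
= S ∧ (¬Q ∨ Q) ∧ (¬Q ∨ P) ∧ (¬P ∨ Q) ∧ (¬P ∨ P)   (distribute ∨ over ∧)
= S ∧ (¬Q ∨ P) ∧ (¬P ∨ Q)   (simplify)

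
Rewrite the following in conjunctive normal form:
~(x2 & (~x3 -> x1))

~(x2 & (~x3 -> x1))
≡ ~(x2 & (~~x3 | x1))   [eliminate ->]
≡ ~x2 | ~(~~x3 | x1)   [De Morgan]
≡ ~x2 | (~~~x3 & ~x1)   [De Morgan]
≡ ~x2 | (~x3 & ~x1)   [double negation]
≡ (~x2 | ~x3) & (~x2 | ~x1)   [distribute | over &]

(~x2 | ~x3) & (~x2 | ~x1)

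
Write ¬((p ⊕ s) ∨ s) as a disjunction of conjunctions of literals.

¬((p ⊕ s) ∨ s)
⇔ ¬((p ∧ ¬s) ∨ (¬p ∧ s) ∨ s)   (expand ⊕)
⇔ ¬(p ∧ ¬s) ∧ ¬(¬p ∧ s) ∧ ¬s   (De Morgan)
⇔ (¬p ∨ ¬¬s) ∧ ¬(¬p ∧ s) ∧ ¬s   (De Morgan)
⇔ (¬p ∨ s) ∧ ¬(¬p ∧ s) ∧ ¬s   (double negation)
⇔ (¬p ∨ s) ∧ (¬¬p ∨ ¬s) ∧ ¬s   (De Morgan)
⇔ (¬p ∨ s) ∧ (p ∨ ¬s) ∧ ¬s   (double negation)
⇔ (¬p ∧ p ∧ ¬s) ∨ (¬p ∧ ¬s ∧ ¬s) ∨ (s ∧ p ∧ ¬s) ∨ (s ∧ ¬s ∧ ¬s)   (distribute ∧ over ∨)
⇔ ¬p ∧ ¬s   (simplify)

¬p ∧ ¬s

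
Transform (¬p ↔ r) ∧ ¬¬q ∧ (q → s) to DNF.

(¬p ↔ r) ∧ ¬¬q ∧ (q → s)
⇔ (¬p → r) ∧ (r → ¬p) ∧ ¬¬q ∧ (q → s)
⇔ (¬¬p ∨ r) ∧ (r → ¬p) ∧ ¬¬q ∧ (q → s)
⇔ (¬¬p ∨ r) ∧ (¬r ∨ ¬p) ∧ ¬¬q ∧ (q → s)
⇔ (¬¬p ∨ r) ∧ (¬r ∨ ¬p) ∧ ¬¬q ∧ (¬q ∨ s)
⇔ (p ∨ r) ∧ (¬r ∨ ¬p) ∧ ¬¬q ∧ (¬q ∨ s)
⇔ (p ∨ r) ∧ (¬r ∨ ¬p) ∧ q ∧ (¬q ∨ s)
⇔ (p ∧ ¬r ∧ q ∧ ¬q) ∨ (p ∧ ¬r ∧ q ∧ s) ∨ (p ∧ ¬p ∧ q ∧ ¬q) ∨ (p ∧ ¬p ∧ q ∧ s) ∨ (r ∧ ¬r ∧ q ∧ ¬q) ∨ (r ∧ ¬r ∧ q ∧ s) ∨ (r ∧ ¬p ∧ q ∧ ¬q) ∨ (r ∧ ¬p ∧ q ∧ s)
⇔ (p ∧ ¬r ∧ q ∧ s) ∨ (r ∧ ¬p ∧ q ∧ s)

(p ∧ ¬r ∧ q ∧ s) ∨ (r ∧ ¬p ∧ q ∧ s)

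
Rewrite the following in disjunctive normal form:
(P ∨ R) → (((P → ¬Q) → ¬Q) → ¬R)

(P ∨ R) → (((P → ¬Q) → ¬Q) → ¬R)
⇔ ¬(P ∨ R) ∨ (((P → ¬Q) → ¬Q) → ¬R)   (eliminate →)
⇔ ¬(P ∨ R) ∨ ¬((P → ¬Q) → ¬Q) ∨ ¬R   (eliminate →)
⇔ ¬(P ∨ R) ∨ ¬(¬(P → ¬Q) ∨ ¬Q) ∨ ¬R   (eliminate →)
⇔ ¬(P ∨ R) ∨ ¬(¬(¬P ∨ ¬Q) ∨ ¬Q) ∨ ¬R   (eliminate →)
⇔ (¬P ∧ ¬R) ∨ ¬(¬(¬P ∨ ¬Q) ∨ ¬Q) ∨ ¬R   (De Morgan)
⇔ (¬P ∧ ¬R) ∨ (¬¬(¬P ∨ ¬Q) ∧ ¬¬Q) ∨ ¬R   (De Morgan)
⇔ (¬P ∧ ¬R) ∨ ((¬P ∨ ¬Q) ∧ ¬¬Q) ∨ ¬R   (double negation)
⇔ (¬P ∧ ¬R) ∨ ((¬P ∨ ¬Q) ∧ Q) ∨ ¬R   (double negation)
⇔ (¬P ∧ ¬R) ∨ (¬P ∧ Q) ∨ (¬Q ∧ Q) ∨ ¬R   (distribute ∧ over ∨)
⇔ (¬P ∧ Q) ∨ ¬R   (simplify)

(¬P ∧ Q) ∨ ¬R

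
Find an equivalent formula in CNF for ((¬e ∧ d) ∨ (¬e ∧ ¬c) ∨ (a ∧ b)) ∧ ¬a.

(¬e ∨ a) ∧ (¬e ∨ b) ∧ (d ∨ ¬c ∨ a) ∧ (d ∨ ¬c ∨ b) ∧ ¬a

((¬e ∧ d) ∨ (¬e ∧ ¬c) ∨ (a ∧ b)) ∧ ¬a
≡ (¬e ∨ ¬e ∨ a) ∧ (¬e ∨ ¬e ∨ b) ∧ (¬e ∨ ¬c ∨ a) ∧ (¬e ∨ ¬c ∨ b) ∧ (d ∨ ¬e ∨ a) ∧ (d ∨ ¬e ∨ b) ∧ (d ∨ ¬c ∨ a) ∧ (d ∨ ¬c ∨ b) ∧ ¬a   [distribute ∨ over ∧]
≡ (¬e ∨ a) ∧ (¬e ∨ b) ∧ (d ∨ ¬c ∨ a) ∧ (d ∨ ¬c ∨ b) ∧ ¬a   [simplify]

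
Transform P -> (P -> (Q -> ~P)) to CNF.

P -> (P -> (Q -> ~P))
⇔ ~P | (P -> (Q -> ~P))
⇔ ~P | ~P | (Q -> ~P)
⇔ ~P | ~P | ~Q | ~P
⇔ ~P | ~Q

~P | ~Q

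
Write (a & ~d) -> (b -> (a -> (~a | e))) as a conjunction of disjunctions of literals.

(a & ~d) -> (b -> (a -> (~a | e)))
≡ ~(a & ~d) | (b -> (a -> (~a | e)))   [eliminate ->]
≡ ~(a & ~d) | ~b | (a -> (~a | e))   [eliminate ->]
≡ ~(a & ~d) | ~b | ~a | ~a | e   [eliminate ->]
≡ ~a | ~~d | ~b | ~a | ~a | e   [De Morgan]
≡ ~a | d | ~b | ~a | ~a | e   [double negation]
≡ ~a | d | ~b | e   [simplify]

~a | d | ~b | e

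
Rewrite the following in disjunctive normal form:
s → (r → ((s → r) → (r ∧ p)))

¬s ∨ ¬r ∨ (r ∧ p)

s → (r → ((s → r) → (r ∧ p)))
⇔ ¬s ∨ (r → ((s → r) → (r ∧ p)))   (eliminate →)
⇔ ¬s ∨ ¬r ∨ ((s → r) → (r ∧ p))   (eliminate →)
⇔ ¬s ∨ ¬r ∨ ¬(s → r) ∨ (r ∧ p)   (eliminate →)
⇔ ¬s ∨ ¬r ∨ ¬(¬s ∨ r) ∨ (r ∧ p)   (eliminate →)
⇔ ¬s ∨ ¬r ∨ (¬¬s ∧ ¬r) ∨ (r ∧ p)   (De Morgan)
⇔ ¬s ∨ ¬r ∨ (s ∧ ¬r) ∨ (r ∧ p)   (double negation)
⇔ ¬s ∨ ¬r ∨ (r ∧ p)   (simplify)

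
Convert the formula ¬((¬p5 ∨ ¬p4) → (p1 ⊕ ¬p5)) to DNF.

¬((¬p5 ∨ ¬p4) → (p1 ⊕ ¬p5))
⇔ ¬(¬(¬p5 ∨ ¬p4) ∨ (p1 ⊕ ¬p5))   — eliminate →
⇔ ¬(¬(¬p5 ∨ ¬p4) ∨ (p1 ∧ ¬¬p5) ∨ (¬p1 ∧ ¬p5))   — expand ⊕
⇔ ¬¬(¬p5 ∨ ¬p4) ∧ ¬(p1 ∧ ¬¬p5) ∧ ¬(¬p1 ∧ ¬p5)   — De Morgan
⇔ (¬p5 ∨ ¬p4) ∧ ¬(p1 ∧ ¬¬p5) ∧ ¬(¬p1 ∧ ¬p5)   — double negation
⇔ (¬p5 ∨ ¬p4) ∧ (¬p1 ∨ ¬¬¬p5) ∧ ¬(¬p1 ∧ ¬p5)   — De Morgan
⇔ (¬p5 ∨ ¬p4) ∧ (¬p1 ∨ ¬p5) ∧ ¬(¬p1 ∧ ¬p5)   — double negation
⇔ (¬p5 ∨ ¬p4) ∧ (¬p1 ∨ ¬p5) ∧ (¬¬p1 ∨ ¬¬p5)   — De Morgan
⇔ (¬p5 ∨ ¬p4) ∧ (¬p1 ∨ ¬p5) ∧ (p1 ∨ ¬¬p5)   — double negation
⇔ (¬p5 ∨ ¬p4) ∧ (¬p1 ∨ ¬p5) ∧ (p1 ∨ p5)   — double negation
⇔ (¬p5 ∧ ¬p1 ∧ p1) ∨ (¬p5 ∧ ¬p1 ∧ p5) ∨ (¬p5 ∧ ¬p5 ∧ p1) ∨ (¬p5 ∧ ¬p5 ∧ p5) ∨ (¬p4 ∧ ¬p1 ∧ p1) ∨ (¬p4 ∧ ¬p1 ∧ p5) ∨ (¬p4 ∧ ¬p5 ∧ p1) ∨ (¬p4 ∧ ¬p5 ∧ p5)   — distribute ∧ over ∨
⇔ (¬p5 ∧ p1) ∨ (¬p4 ∧ ¬p1 ∧ p5)   — simplify

(¬p5 ∧ p1) ∨ (¬p4 ∧ ¬p1 ∧ p5)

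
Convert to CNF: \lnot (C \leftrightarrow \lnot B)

(C \lor \lnot B) \land (B \lor \lnot C)

\lnot (C \leftrightarrow \lnot B)
⇔ \lnot ((C \to \lnot B) \land (\lnot B \to C))   [eliminate \leftrightarrow]
⇔ \lnot ((\lnot C \lor \lnot B) \land (\lnot B \to C))   [eliminate \to]
⇔ \lnot ((\lnot C \lor \lnot B) \land (\lnot \lnot B \lor C))   [eliminate \to]
⇔ \lnot (\lnot C \lor \lnot B) \lor \lnot (\lnot \lnot B \lor C)   [De Morgan]
⇔ (\lnot \lnot C \land \lnot \lnot B) \lor \lnot (\lnot \lnot B \lor C)   [De Morgan]
⇔ (C \land \lnot \lnot B) \lor \lnot (\lnot \lnot B \lor C)   [double negation]
⇔ (C \land B) \lor \lnot (\lnot \lnot B \lor C)   [double negation]
⇔ (C \land B) \lor (\lnot \lnot \lnot B \land \lnot C)   [De Morgan]
⇔ (C \land B) \lor (\lnot B \land \lnot C)   [double negation]
⇔ (C \lor \lnot B) \land (C \lor \lnot C) \land (B \lor \lnot B) \land (B \lor \lnot C)   [distribute \lor over \land]
⇔ (C \lor \lnot B) \land (B \lor \lnot C)   [simplify]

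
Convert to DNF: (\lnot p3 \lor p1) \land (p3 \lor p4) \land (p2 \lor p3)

(\lnot p3 \land p4 \land p2) \lor (p1 \land p3) \lor (p1 \land p4 \land p2)

(\lnot p3 \lor p1) \land (p3 \lor p4) \land (p2 \lor p3)
⇔ (\lnot p3 \land p3 \land p2) \lor (\lnot p3 \land p3 \land p3) \lor (\lnot p3 \land p4 \land p2) \lor (\lnot p3 \land p4 \land p3) \lor (p1 \land p3 \land p2) \lor (p1 \land p3 \land p3) \lor (p1 \land p4 \land p2) \lor (p1 \land p4 \land p3)   — distribute \land over \lor
⇔ (\lnot p3 \land p4 \land p2) \lor (p1 \land p3) \lor (p1 \land p4 \land p2)   — simplify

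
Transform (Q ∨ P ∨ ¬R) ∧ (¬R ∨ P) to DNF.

P ∨ ¬R

(Q ∨ P ∨ ¬R) ∧ (¬R ∨ P)
⇔ Q ∧ ¬R ∨ Q ∧ P ∨ P ∧ ¬R ∨ P ∧ P ∨ ¬R ∧ ¬R ∨ ¬R ∧ P   (distribute ∧ over ∨)
⇔ P ∨ ¬R   (simplify)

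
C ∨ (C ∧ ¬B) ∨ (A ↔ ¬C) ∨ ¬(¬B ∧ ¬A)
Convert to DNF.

C ∨ B ∨ A

C ∨ (C ∧ ¬B) ∨ (A ↔ ¬C) ∨ ¬(¬B ∧ ¬A)
⇔ C ∨ (C ∧ ¬B) ∨ ((A → ¬C) ∧ (¬C → A)) ∨ ¬(¬B ∧ ¬A)   [eliminate ↔]
⇔ C ∨ (C ∧ ¬B) ∨ ((¬A ∨ ¬C) ∧ (¬C → A)) ∨ ¬(¬B ∧ ¬A)   [eliminate →]
⇔ C ∨ (C ∧ ¬B) ∨ ((¬A ∨ ¬C) ∧ (¬¬C ∨ A)) ∨ ¬(¬B ∧ ¬A)   [eliminate →]
⇔ C ∨ (C ∧ ¬B) ∨ ((¬A ∨ ¬C) ∧ (C ∨ A)) ∨ ¬(¬B ∧ ¬A)   [double negation]
⇔ C ∨ (C ∧ ¬B) ∨ ((¬A ∨ ¬C) ∧ (C ∨ A)) ∨ ¬¬B ∨ ¬¬A   [De Morgan]
⇔ C ∨ (C ∧ ¬B) ∨ ((¬A ∨ ¬C) ∧ (C ∨ A)) ∨ B ∨ ¬¬A   [double negation]
⇔ C ∨ (C ∧ ¬B) ∨ ((¬A ∨ ¬C) ∧ (C ∨ A)) ∨ B ∨ A   [double negation]
⇔ C ∨ (C ∧ ¬B) ∨ (¬A ∧ C) ∨ (¬A ∧ A) ∨ (¬C ∧ C) ∨ (¬C ∧ A) ∨ B ∨ A   [distribute ∧ over ∨]
⇔ C ∨ B ∨ A   [simplify]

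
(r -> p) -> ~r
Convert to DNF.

(r -> p) -> ~r
≡ ~(r -> p) | ~r
≡ ~(~r | p) | ~r
≡ (~~r & ~p) | ~r
≡ (r & ~p) | ~r

(r & ~p) | ~r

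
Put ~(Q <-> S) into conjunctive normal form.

(Q | S) & (~S | ~Q)

~(Q <-> S)
= ~((Q -> S) & (S -> Q))   (eliminate <->)
= ~((~Q | S) & (S -> Q))   (eliminate ->)
= ~((~Q | S) & (~S | Q))   (eliminate ->)
= ~(~Q | S) | ~(~S | Q)   (De Morgan)
= (~~Q & ~S) | ~(~S | Q)   (De Morgan)
= (Q & ~S) | ~(~S | Q)   (double negation)
= (Q & ~S) | (~~S & ~Q)   (De Morgan)
= (Q & ~S) | (S & ~Q)   (double negation)
= (Q | S) & (Q | ~Q) & (~S | S) & (~S | ~Q)   (distribute | over &)
= (Q | S) & (~S | ~Q)   (simplify)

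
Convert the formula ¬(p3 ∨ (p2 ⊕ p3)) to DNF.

¬(p3 ∨ (p2 ⊕ p3))
≡ ¬(p3 ∨ (p2 ∧ ¬p3) ∨ (¬p2 ∧ p3))   [expand ⊕]
≡ ¬p3 ∧ ¬(p2 ∧ ¬p3) ∧ ¬(¬p2 ∧ p3)   [De Morgan]
≡ ¬p3 ∧ (¬p2 ∨ ¬¬p3) ∧ ¬(¬p2 ∧ p3)   [De Morgan]
≡ ¬p3 ∧ (¬p2 ∨ p3) ∧ ¬(¬p2 ∧ p3)   [double negation]
≡ ¬p3 ∧ (¬p2 ∨ p3) ∧ (¬¬p2 ∨ ¬p3)   [De Morgan]
≡ ¬p3 ∧ (¬p2 ∨ p3) ∧ (p2 ∨ ¬p3)   [double negation]
≡ (¬p3 ∧ ¬p2 ∧ p2) ∨ (¬p3 ∧ ¬p2 ∧ ¬p3) ∨ (¬p3 ∧ p3 ∧ p2) ∨ (¬p3 ∧ p3 ∧ ¬p3)   [distribute ∧ over ∨]
≡ ¬p3 ∧ ¬p2   [simplify]

¬p3 ∧ ¬p2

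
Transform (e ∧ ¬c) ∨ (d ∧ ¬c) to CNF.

(e ∨ d) ∧ ¬c

(e ∧ ¬c) ∨ (d ∧ ¬c)
= (e ∨ d) ∧ (e ∨ ¬c) ∧ (¬c ∨ d) ∧ (¬c ∨ ¬c)   [distribute ∨ over ∧]
= (e ∨ d) ∧ ¬c   [simplify]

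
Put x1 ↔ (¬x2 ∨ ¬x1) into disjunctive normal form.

¬x2 ∧ x1

x1 ↔ (¬x2 ∨ ¬x1)
⇔ (x1 → (¬x2 ∨ ¬x1)) ∧ ((¬x2 ∨ ¬x1) → x1)   (eliminate ↔)
⇔ (¬x1 ∨ ¬x2 ∨ ¬x1) ∧ ((¬x2 ∨ ¬x1) → x1)   (eliminate →)
⇔ (¬x1 ∨ ¬x2 ∨ ¬x1) ∧ (¬(¬x2 ∨ ¬x1) ∨ x1)   (eliminate →)
⇔ (¬x1 ∨ ¬x2 ∨ ¬x1) ∧ ((¬¬x2 ∧ ¬¬x1) ∨ x1)   (De Morgan)
⇔ (¬x1 ∨ ¬x2 ∨ ¬x1) ∧ ((x2 ∧ ¬¬x1) ∨ x1)   (double negation)
⇔ (¬x1 ∨ ¬x2 ∨ ¬x1) ∧ ((x2 ∧ x1) ∨ x1)   (double negation)
⇔ (¬x1 ∧ x2 ∧ x1) ∨ (¬x1 ∧ x1) ∨ (¬x2 ∧ x2 ∧ x1) ∨ (¬x2 ∧ x1) ∨ (¬x1 ∧ x2 ∧ x1) ∨ (¬x1 ∧ x1)   (distribute ∧ over ∨)
⇔ ¬x2 ∧ x1   (simplify)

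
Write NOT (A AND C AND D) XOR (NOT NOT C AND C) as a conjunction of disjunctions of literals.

NOT (A AND C AND D) XOR (NOT NOT C AND C)
⇔ (NOT (A AND C AND D) OR (NOT NOT C AND C)) AND NOT (NOT (A AND C AND D) AND NOT NOT C AND C)   — expand XOR
⇔ (NOT A OR NOT C OR NOT D OR (NOT NOT C AND C)) AND NOT (NOT (A AND C AND D) AND NOT NOT C AND C)   — De Morgan
⇔ (NOT A OR NOT C OR NOT D OR (C AND C)) AND NOT (NOT (A AND C AND D) AND NOT NOT C AND C)   — double negation
⇔ (NOT A OR NOT C OR NOT D OR (C AND C)) AND (NOT NOT (A AND C AND D) OR NOT NOT NOT C OR NOT C)   — De Morgan
⇔ (NOT A OR NOT C OR NOT D OR (C AND C)) AND ((A AND C AND D) OR NOT NOT NOT C OR NOT C)   — double negation
⇔ (NOT A OR NOT C OR NOT D OR (C AND C)) AND ((A AND C AND D) OR NOT C OR NOT C)   — double negation
⇔ (NOT A OR NOT C OR NOT D OR C) AND (NOT A OR NOT C OR NOT D OR C) AND (A OR NOT C OR NOT C) AND (C OR NOT C OR NOT C) AND (D OR NOT C OR NOT C)   — distribute OR over AND
⇔ (A OR NOT C) AND (D OR NOT C)   — simplify

(A OR NOT C) AND (D OR NOT C)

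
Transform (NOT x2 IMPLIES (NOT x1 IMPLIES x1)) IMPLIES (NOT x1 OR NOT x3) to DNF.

(NOT x2 IMPLIES (NOT x1 IMPLIES x1)) IMPLIES (NOT x1 OR NOT x3)
⇔ NOT (NOT x2 IMPLIES (NOT x1 IMPLIES x1)) OR NOT x1 OR NOT x3   [eliminate IMPLIES]
⇔ NOT (NOT NOT x2 OR (NOT x1 IMPLIES x1)) OR NOT x1 OR NOT x3   [eliminate IMPLIES]
⇔ NOT (NOT NOT x2 OR NOT NOT x1 OR x1) OR NOT x1 OR NOT x3   [eliminate IMPLIES]
⇔ (NOT NOT NOT x2 AND NOT NOT NOT x1 AND NOT x1) OR NOT x1 OR NOT x3   [De Morgan]
⇔ (NOT x2 AND NOT NOT NOT x1 AND NOT x1) OR NOT x1 OR NOT x3   [double negation]
⇔ (NOT x2 AND NOT x1 AND NOT x1) OR NOT x1 OR NOT x3   [double negation]
⇔ NOT x1 OR NOT x3   [simplify]

NOT x1 OR NOT x3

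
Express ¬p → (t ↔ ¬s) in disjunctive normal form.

¬p → (t ↔ ¬s)
≡ ¬¬p ∨ (t ↔ ¬s)   [eliminate →]
≡ ¬¬p ∨ ((t → ¬s) ∧ (¬s → t))   [eliminate ↔]
≡ ¬¬p ∨ ((¬t ∨ ¬s) ∧ (¬s → t))   [eliminate →]
≡ ¬¬p ∨ ((¬t ∨ ¬s) ∧ (¬¬s ∨ t))   [eliminate →]
≡ p ∨ ((¬t ∨ ¬s) ∧ (¬¬s ∨ t))   [double negation]
≡ p ∨ ((¬t ∨ ¬s) ∧ (s ∨ t))   [double negation]
≡ p ∨ (¬t ∧ s) ∨ (¬t ∧ t) ∨ (¬s ∧ s) ∨ (¬s ∧ t)   [distribute ∧ over ∨]
≡ p ∨ (¬t ∧ s) ∨ (¬s ∧ t)   [simplify]

p ∨ (¬t ∧ s) ∨ (¬s ∧ t)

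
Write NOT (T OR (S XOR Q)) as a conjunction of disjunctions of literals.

NOT T AND (NOT S OR Q) AND (NOT Q OR S)

NOT (T OR (S XOR Q))
≡ NOT (T OR ((S OR Q) AND NOT (S AND Q)))   — expand XOR
≡ NOT T AND NOT ((S OR Q) AND NOT (S AND Q))   — De Morgan
≡ NOT T AND (NOT (S OR Q) OR NOT NOT (S AND Q))   — De Morgan
≡ NOT T AND ((NOT S AND NOT Q) OR NOT NOT (S AND Q))   — De Morgan
≡ NOT T AND ((NOT S AND NOT Q) OR (S AND Q))   — double negation
≡ NOT T AND (NOT S OR S) AND (NOT S OR Q) AND (NOT Q OR S) AND (NOT Q OR Q)   — distribute OR over AND
≡ NOT T AND (NOT S OR Q) AND (NOT Q OR S)   — simplify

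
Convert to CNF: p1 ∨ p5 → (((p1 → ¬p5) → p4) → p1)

¬p5 ∨ ¬p4 ∨ p1

p1 ∨ p5 → (((p1 → ¬p5) → p4) → p1)
≡ ¬(p1 ∨ p5) ∨ (((p1 → ¬p5) → p4) → p1)   — eliminate →
≡ ¬(p1 ∨ p5) ∨ ¬((p1 → ¬p5) → p4) ∨ p1   — eliminate →
≡ ¬(p1 ∨ p5) ∨ ¬(¬(p1 → ¬p5) ∨ p4) ∨ p1   — eliminate →
≡ ¬(p1 ∨ p5) ∨ ¬(¬(¬p1 ∨ ¬p5) ∨ p4) ∨ p1   — eliminate →
≡ ¬p1 ∧ ¬p5 ∨ ¬(¬(¬p1 ∨ ¬p5) ∨ p4) ∨ p1   — De Morgan
≡ ¬p1 ∧ ¬p5 ∨ ¬¬(¬p1 ∨ ¬p5) ∧ ¬p4 ∨ p1   — De Morgan
≡ ¬p1 ∧ ¬p5 ∨ (¬p1 ∨ ¬p5) ∧ ¬p4 ∨ p1   — double negation
≡ (¬p1 ∨ ¬p1 ∨ ¬p5 ∨ p1) ∧ (¬p1 ∨ ¬p4 ∨ p1) ∧ (¬p5 ∨ ¬p1 ∨ ¬p5 ∨ p1) ∧ (¬p5 ∨ ¬p4 ∨ p1)   — distribute ∨ over ∧
≡ ¬p5 ∨ ¬p4 ∨ p1   — simplify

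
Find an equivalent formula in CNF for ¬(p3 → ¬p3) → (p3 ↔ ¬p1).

¬(p3 → ¬p3) → (p3 ↔ ¬p1)
≡ ¬¬(p3 → ¬p3) ∨ (p3 ↔ ¬p1)   [eliminate →]
≡ ¬¬(¬p3 ∨ ¬p3) ∨ (p3 ↔ ¬p1)   [eliminate →]
≡ ¬¬(¬p3 ∨ ¬p3) ∨ ((p3 → ¬p1) ∧ (¬p1 → p3))   [eliminate ↔]
≡ ¬¬(¬p3 ∨ ¬p3) ∨ ((¬p3 ∨ ¬p1) ∧ (¬p1 → p3))   [eliminate →]
≡ ¬¬(¬p3 ∨ ¬p3) ∨ ((¬p3 ∨ ¬p1) ∧ (¬¬p1 ∨ p3))   [eliminate →]
≡ ¬p3 ∨ ¬p3 ∨ ((¬p3 ∨ ¬p1) ∧ (¬¬p1 ∨ p3))   [double negation]
≡ ¬p3 ∨ ¬p3 ∨ ((¬p3 ∨ ¬p1) ∧ (p1 ∨ p3))   [double negation]
≡ (¬p3 ∨ ¬p3 ∨ ¬p3 ∨ ¬p1) ∧ (¬p3 ∨ ¬p3 ∨ p1 ∨ p3)   [distribute ∨ over ∧]
≡ ¬p3 ∨ ¬p1   [simplify]

¬p3 ∨ ¬p1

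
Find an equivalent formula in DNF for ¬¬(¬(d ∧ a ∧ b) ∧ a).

¬¬(¬(d ∧ a ∧ b) ∧ a)
= ¬(d ∧ a ∧ b) ∧ a
= (¬d ∨ ¬a ∨ ¬b) ∧ a
= (¬d ∧ a) ∨ (¬a ∧ a) ∨ (¬b ∧ a)
= (¬d ∧ a) ∨ (¬b ∧ a)

(¬d ∧ a) ∨ (¬b ∧ a)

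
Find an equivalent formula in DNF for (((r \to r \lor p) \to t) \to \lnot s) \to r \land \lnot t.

t \land s \lor r \land \lnot t

(((r \to r \lor p) \to t) \to \lnot s) \to r \land \lnot t
≡ \lnot (((r \to r \lor p) \to t) \to \lnot s) \lor r \land \lnot t   — eliminate \to
≡ \lnot (\lnot ((r \to r \lor p) \to t) \lor \lnot s) \lor r \land \lnot t   — eliminate \to
≡ \lnot (\lnot (\lnot (r \to r \lor p) \lor t) \lor \lnot s) \lor r \land \lnot t   — eliminate \to
≡ \lnot (\lnot (\lnot (\lnot r \lor r \lor p) \lor t) \lor \lnot s) \lor r \land \lnot t   — eliminate \to
≡ \lnot \lnot (\lnot (\lnot r \lor r \lor p) \lor t) \land \lnot \lnot s \lor r \land \lnot t   — De Morgan
≡ (\lnot (\lnot r \lor r \lor p) \lor t) \land \lnot \lnot s \lor r \land \lnot t   — double negation
≡ (\lnot \lnot r \land \lnot r \land \lnot p \lor t) \land \lnot \lnot s \lor r \land \lnot t   — De Morgan
≡ (r \land \lnot r \land \lnot p \lor t) \land \lnot \lnot s \lor r \land \lnot t   — double negation
≡ (r \land \lnot r \land \lnot p \lor t) \land s \lor r \land \lnot t   — double negation
≡ r \land \lnot r \land \lnot p \land s \lor t \land s \lor r \land \lnot t   — distribute \land over \lor
≡ t \land s \lor r \land \lnot t   — simplify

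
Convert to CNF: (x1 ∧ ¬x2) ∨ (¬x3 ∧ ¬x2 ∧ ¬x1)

(x1 ∨ ¬x3) ∧ ¬x2

(x1 ∧ ¬x2) ∨ (¬x3 ∧ ¬x2 ∧ ¬x1)
≡ (x1 ∨ ¬x3) ∧ (x1 ∨ ¬x2) ∧ (x1 ∨ ¬x1) ∧ (¬x2 ∨ ¬x3) ∧ (¬x2 ∨ ¬x2) ∧ (¬x2 ∨ ¬x1)   [distribute ∨ over ∧]
≡ (x1 ∨ ¬x3) ∧ ¬x2   [simplify]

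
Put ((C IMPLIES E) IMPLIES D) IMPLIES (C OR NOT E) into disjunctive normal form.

(NOT C AND NOT D) OR (E AND NOT D) OR C OR NOT E

((C IMPLIES E) IMPLIES D) IMPLIES (C OR NOT E)
⇔ NOT ((C IMPLIES E) IMPLIES D) OR C OR NOT E   [eliminate IMPLIES]
⇔ NOT (NOT (C IMPLIES E) OR D) OR C OR NOT E   [eliminate IMPLIES]
⇔ NOT (NOT (NOT C OR E) OR D) OR C OR NOT E   [eliminate IMPLIES]
⇔ (NOT NOT (NOT C OR E) AND NOT D) OR C OR NOT E   [De Morgan]
⇔ ((NOT C OR E) AND NOT D) OR C OR NOT E   [double negation]
⇔ (NOT C AND NOT D) OR (E AND NOT D) OR C OR NOT E   [distribute AND over OR]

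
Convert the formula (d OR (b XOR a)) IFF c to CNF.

(d OR (b XOR a)) IFF c
⇔ ((d OR (b XOR a)) IMPLIES c) AND (c IMPLIES (d OR (b XOR a)))   [eliminate IFF]
⇔ (NOT (d OR (b XOR a)) OR c) AND (c IMPLIES (d OR (b XOR a)))   [eliminate IMPLIES]
⇔ (NOT (d OR ((b OR a) AND NOT (b AND a))) OR c) AND (c IMPLIES (d OR (b XOR a)))   [expand XOR]
⇔ (NOT (d OR ((b OR a) AND NOT (b AND a))) OR c) AND (NOT c OR d OR (b XOR a))   [eliminate IMPLIES]
⇔ (NOT (d OR ((b OR a) AND NOT (b AND a))) OR c) AND (NOT c OR d OR ((b OR a) AND NOT (b AND a)))   [expand XOR]
⇔ ((NOT d AND NOT ((b OR a) AND NOT (b AND a))) OR c) AND (NOT c OR d OR ((b OR a) AND NOT (b AND a)))   [De Morgan]
⇔ ((NOT d AND (NOT (b OR a) OR NOT NOT (b AND a))) OR c) AND (NOT c OR d OR ((b OR a) AND NOT (b AND a)))   [De Morgan]
⇔ ((NOT d AND ((NOT b AND NOT a) OR NOT NOT (b AND a))) OR c) AND (NOT c OR d OR ((b OR a) AND NOT (b AND a)))   [De Morgan]
⇔ ((NOT d AND ((NOT b AND NOT a) OR (b AND a))) OR c) AND (NOT c OR d OR ((b OR a) AND NOT (b AND a)))   [double negation]
⇔ ((NOT d AND ((NOT b AND NOT a) OR (b AND a))) OR c) AND (NOT c OR d OR ((b OR a) AND (NOT b OR NOT a)))   [De Morgan]
⇔ (NOT d OR c) AND (NOT b OR b OR c) AND (NOT b OR a OR c) AND (NOT a OR b OR c) AND (NOT a OR a OR c) AND (NOT c OR d OR b OR a) AND (NOT c OR d OR NOT b OR NOT a)   [distribute OR over AND]
⇔ (NOT d OR c) AND (NOT b OR a OR c) AND (NOT a OR b OR c) AND (NOT c OR d OR b OR a) AND (NOT c OR d OR NOT b OR NOT a)   [simplify]

(NOT d OR c) AND (NOT b OR a OR c) AND (NOT a OR b OR c) AND (NOT c OR d OR b OR a) AND (NOT c OR d OR NOT b OR NOT a)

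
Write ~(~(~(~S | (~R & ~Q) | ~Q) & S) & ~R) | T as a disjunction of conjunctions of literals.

~(~(~(~S | (~R & ~Q) | ~Q) & S) & ~R) | T
= ~~(~(~S | (~R & ~Q) | ~Q) & S) | ~~R | T   (De Morgan)
= (~(~S | (~R & ~Q) | ~Q) & S) | ~~R | T   (double negation)
= (~~S & ~(~R & ~Q) & ~~Q & S) | ~~R | T   (De Morgan)
= (S & ~(~R & ~Q) & ~~Q & S) | ~~R | T   (double negation)
= (S & (~~R | ~~Q) & ~~Q & S) | ~~R | T   (De Morgan)
= (S & (R | ~~Q) & ~~Q & S) | ~~R | T   (double negation)
= (S & (R | Q) & ~~Q & S) | ~~R | T   (double negation)
= (S & (R | Q) & Q & S) | ~~R | T   (double negation)
= (S & (R | Q) & Q & S) | R | T   (double negation)
= (S & R & Q & S) | (S & Q & Q & S) | R | T   (distribute & over |)
= (S & Q) | R | T   (simplify)

(S & Q) | R | T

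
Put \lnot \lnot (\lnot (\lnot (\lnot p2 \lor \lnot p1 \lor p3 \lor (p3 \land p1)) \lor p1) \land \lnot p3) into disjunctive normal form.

\lnot \lnot (\lnot (\lnot (\lnot p2 \lor \lnot p1 \lor p3 \lor (p3 \land p1)) \lor p1) \land \lnot p3)
= \lnot (\lnot (\lnot p2 \lor \lnot p1 \lor p3 \lor (p3 \land p1)) \lor p1) \land \lnot p3   (double negation)
= \lnot \lnot (\lnot p2 \lor \lnot p1 \lor p3 \lor (p3 \land p1)) \land \lnot p1 \land \lnot p3   (De Morgan)
= (\lnot p2 \lor \lnot p1 \lor p3 \lor (p3 \land p1)) \land \lnot p1 \land \lnot p3   (double negation)
= (\lnot p2 \land \lnot p1 \land \lnot p3) \lor (\lnot p1 \land \lnot p1 \land \lnot p3) \lor (p3 \land \lnot p1 \land \lnot p3) \lor (p3 \land p1 \land \lnot p1 \land \lnot p3)   (distribute \land over \lor)
= \lnot p1 \land \lnot p3   (simplify)

\lnot p1 \land \lnot p3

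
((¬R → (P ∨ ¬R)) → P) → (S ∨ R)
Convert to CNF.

((¬R → (P ∨ ¬R)) → P) → (S ∨ R)
≡ ¬((¬R → (P ∨ ¬R)) → P) ∨ S ∨ R   (eliminate →)
≡ ¬(¬(¬R → (P ∨ ¬R)) ∨ P) ∨ S ∨ R   (eliminate →)
≡ ¬(¬(¬¬R ∨ P ∨ ¬R) ∨ P) ∨ S ∨ R   (eliminate →)
≡ (¬¬(¬¬R ∨ P ∨ ¬R) ∧ ¬P) ∨ S ∨ R   (De Morgan)
≡ ((¬¬R ∨ P ∨ ¬R) ∧ ¬P) ∨ S ∨ R   (double negation)
≡ ((R ∨ P ∨ ¬R) ∧ ¬P) ∨ S ∨ R   (double negation)
≡ (R ∨ P ∨ ¬R ∨ S ∨ R) ∧ (¬P ∨ S ∨ R)   (distribute ∨ over ∧)
≡ ¬P ∨ S ∨ R   (simplify)

¬P ∨ S ∨ R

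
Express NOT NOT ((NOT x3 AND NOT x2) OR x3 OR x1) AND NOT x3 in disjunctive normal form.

(NOT x3 AND NOT x2) OR (x1 AND NOT x3)

NOT NOT ((NOT x3 AND NOT x2) OR x3 OR x1) AND NOT x3
≡ ((NOT x3 AND NOT x2) OR x3 OR x1) AND NOT x3   — double negation
≡ (NOT x3 AND NOT x2 AND NOT x3) OR (x3 AND NOT x3) OR (x1 AND NOT x3)   — distribute AND over OR
≡ (NOT x3 AND NOT x2) OR (x1 AND NOT x3)   — simplify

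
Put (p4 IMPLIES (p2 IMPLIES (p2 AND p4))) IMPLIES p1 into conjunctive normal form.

(p4 IMPLIES (p2 IMPLIES (p2 AND p4))) IMPLIES p1
⇔ NOT (p4 IMPLIES (p2 IMPLIES (p2 AND p4))) OR p1   [eliminate IMPLIES]
⇔ NOT (NOT p4 OR (p2 IMPLIES (p2 AND p4))) OR p1   [eliminate IMPLIES]
⇔ NOT (NOT p4 OR NOT p2 OR (p2 AND p4)) OR p1   [eliminate IMPLIES]
⇔ (NOT NOT p4 AND NOT NOT p2 AND NOT (p2 AND p4)) OR p1   [De Morgan]
⇔ (p4 AND NOT NOT p2 AND NOT (p2 AND p4)) OR p1   [double negation]
⇔ (p4 AND p2 AND NOT (p2 AND p4)) OR p1   [double negation]
⇔ (p4 AND p2 AND (NOT p2 OR NOT p4)) OR p1   [De Morgan]
⇔ (p4 OR p1) AND (p2 OR p1) AND (NOT p2 OR NOT p4 OR p1)   [distribute OR over AND]

(p4 OR p1) AND (p2 OR p1) AND (NOT p2 OR NOT p4 OR p1)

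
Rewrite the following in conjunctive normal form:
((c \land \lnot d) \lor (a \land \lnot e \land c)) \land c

c \land (\lnot d \lor a) \land (\lnot d \lor \lnot e)

((c \land \lnot d) \lor (a \land \lnot e \land c)) \land c
= (c \lor a) \land (c \lor \lnot e) \land (c \lor c) \land (\lnot d \lor a) \land (\lnot d \lor \lnot e) \land (\lnot d \lor c) \land c   (distribute \lor over \land)
= c \land (\lnot d \lor a) \land (\lnot d \lor \lnot e)   (simplify)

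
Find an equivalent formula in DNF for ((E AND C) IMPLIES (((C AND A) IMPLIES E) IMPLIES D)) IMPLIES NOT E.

(E AND C AND NOT D) OR NOT E

((E AND C) IMPLIES (((C AND A) IMPLIES E) IMPLIES D)) IMPLIES NOT E
= NOT ((E AND C) IMPLIES (((C AND A) IMPLIES E) IMPLIES D)) OR NOT E   (eliminate IMPLIES)
= NOT (NOT (E AND C) OR (((C AND A) IMPLIES E) IMPLIES D)) OR NOT E   (eliminate IMPLIES)
= NOT (NOT (E AND C) OR NOT ((C AND A) IMPLIES E) OR D) OR NOT E   (eliminate IMPLIES)
= NOT (NOT (E AND C) OR NOT (NOT (C AND A) OR E) OR D) OR NOT E   (eliminate IMPLIES)
= (NOT NOT (E AND C) AND NOT NOT (NOT (C AND A) OR E) AND NOT D) OR NOT E   (De Morgan)
= (E AND C AND NOT NOT (NOT (C AND A) OR E) AND NOT D) OR NOT E   (double negation)
= (E AND C AND (NOT (C AND A) OR E) AND NOT D) OR NOT E   (double negation)
= (E AND C AND (NOT C OR NOT A OR E) AND NOT D) OR NOT E   (De Morgan)
= (E AND C AND NOT C AND NOT D) OR (E AND C AND NOT A AND NOT D) OR (E AND C AND E AND NOT D) OR NOT E   (distribute AND over OR)
= (E AND C AND NOT D) OR NOT E   (simplify)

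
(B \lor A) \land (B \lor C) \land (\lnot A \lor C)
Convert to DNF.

(B \land \lnot A) \lor (B \land C) \lor (A \land C)

(B \lor A) \land (B \lor C) \land (\lnot A \lor C)
⇔ (B \land B \land \lnot A) \lor (B \land B \land C) \lor (B \land C \land \lnot A) \lor (B \land C \land C) \lor (A \land B \land \lnot A) \lor (A \land B \land C) \lor (A \land C \land \lnot A) \lor (A \land C \land C)
⇔ (B \land \lnot A) \lor (B \land C) \lor (A \land C)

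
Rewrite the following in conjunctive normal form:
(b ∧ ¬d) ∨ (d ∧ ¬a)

(b ∨ d) ∧ (b ∨ ¬a) ∧ (¬d ∨ ¬a)

(b ∧ ¬d) ∨ (d ∧ ¬a)
= (b ∨ d) ∧ (b ∨ ¬a) ∧ (¬d ∨ d) ∧ (¬d ∨ ¬a)   [distribute ∨ over ∧]
= (b ∨ d) ∧ (b ∨ ¬a) ∧ (¬d ∨ ¬a)   [simplify]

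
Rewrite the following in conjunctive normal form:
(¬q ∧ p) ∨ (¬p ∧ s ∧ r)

(¬q ∧ p) ∨ (¬p ∧ s ∧ r)
≡ (¬q ∨ ¬p) ∧ (¬q ∨ s) ∧ (¬q ∨ r) ∧ (p ∨ ¬p) ∧ (p ∨ s) ∧ (p ∨ r)   — distribute ∨ over ∧
≡ (¬q ∨ ¬p) ∧ (¬q ∨ s) ∧ (¬q ∨ r) ∧ (p ∨ s) ∧ (p ∨ r)   — simplify

(¬q ∨ ¬p) ∧ (¬q ∨ s) ∧ (¬q ∨ r) ∧ (p ∨ s) ∧ (p ∨ r)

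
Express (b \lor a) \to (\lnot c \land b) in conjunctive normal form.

(\lnot b \lor \lnot c) \land (\lnot a \lor \lnot c) \land (\lnot a \lor b)

(b \lor a) \to (\lnot c \land b)
≡ \lnot (b \lor a) \lor (\lnot c \land b)   [eliminate \to]
≡ (\lnot b \land \lnot a) \lor (\lnot c \land b)   [De Morgan]
≡ (\lnot b \lor \lnot c) \land (\lnot b \lor b) \land (\lnot a \lor \lnot c) \land (\lnot a \lor b)   [distribute \lor over \land]
≡ (\lnot b \lor \lnot c) \land (\lnot a \lor \lnot c) \land (\lnot a \lor b)   [simplify]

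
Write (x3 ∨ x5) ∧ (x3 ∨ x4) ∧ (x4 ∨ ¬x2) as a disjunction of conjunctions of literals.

(x3 ∨ x5) ∧ (x3 ∨ x4) ∧ (x4 ∨ ¬x2)
⇔ (x3 ∧ x3 ∧ x4) ∨ (x3 ∧ x3 ∧ ¬x2) ∨ (x3 ∧ x4 ∧ x4) ∨ (x3 ∧ x4 ∧ ¬x2) ∨ (x5 ∧ x3 ∧ x4) ∨ (x5 ∧ x3 ∧ ¬x2) ∨ (x5 ∧ x4 ∧ x4) ∨ (x5 ∧ x4 ∧ ¬x2)   [distribute ∧ over ∨]
⇔ (x3 ∧ x4) ∨ (x3 ∧ ¬x2) ∨ (x5 ∧ x4)   [simplify]

(x3 ∧ x4) ∨ (x3 ∧ ¬x2) ∨ (x5 ∧ x4)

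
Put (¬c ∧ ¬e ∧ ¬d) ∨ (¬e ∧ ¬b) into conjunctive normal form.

(¬c ∨ ¬b) ∧ ¬e ∧ (¬d ∨ ¬b)

(¬c ∧ ¬e ∧ ¬d) ∨ (¬e ∧ ¬b)
= (¬c ∨ ¬e) ∧ (¬c ∨ ¬b) ∧ (¬e ∨ ¬e) ∧ (¬e ∨ ¬b) ∧ (¬d ∨ ¬e) ∧ (¬d ∨ ¬b)   (distribute ∨ over ∧)
= (¬c ∨ ¬b) ∧ ¬e ∧ (¬d ∨ ¬b)   (simplify)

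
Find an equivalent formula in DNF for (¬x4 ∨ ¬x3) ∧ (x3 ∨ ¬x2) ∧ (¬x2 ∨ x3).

(¬x4 ∨ ¬x3) ∧ (x3 ∨ ¬x2) ∧ (¬x2 ∨ x3)
≡ (¬x4 ∧ x3 ∧ ¬x2) ∨ (¬x4 ∧ x3 ∧ x3) ∨ (¬x4 ∧ ¬x2 ∧ ¬x2) ∨ (¬x4 ∧ ¬x2 ∧ x3) ∨ (¬x3 ∧ x3 ∧ ¬x2) ∨ (¬x3 ∧ x3 ∧ x3) ∨ (¬x3 ∧ ¬x2 ∧ ¬x2) ∨ (¬x3 ∧ ¬x2 ∧ x3)   [distribute ∧ over ∨]
≡ (¬x4 ∧ x3) ∨ (¬x4 ∧ ¬x2) ∨ (¬x3 ∧ ¬x2)   [simplify]

(¬x4 ∧ x3) ∨ (¬x4 ∧ ¬x2) ∨ (¬x3 ∧ ¬x2)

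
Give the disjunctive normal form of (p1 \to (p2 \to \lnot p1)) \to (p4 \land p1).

(p1 \to (p2 \to \lnot p1)) \to (p4 \land p1)
≡ \lnot (p1 \to (p2 \to \lnot p1)) \lor (p4 \land p1)   [eliminate \to]
≡ \lnot (\lnot p1 \lor (p2 \to \lnot p1)) \lor (p4 \land p1)   [eliminate \to]
≡ \lnot (\lnot p1 \lor \lnot p2 \lor \lnot p1) \lor (p4 \land p1)   [eliminate \to]
≡ (\lnot \lnot p1 \land \lnot \lnot p2 \land \lnot \lnot p1) \lor (p4 \land p1)   [De Morgan]
≡ (p1 \land \lnot \lnot p2 \land \lnot \lnot p1) \lor (p4 \land p1)   [double negation]
≡ (p1 \land p2 \land \lnot \lnot p1) \lor (p4 \land p1)   [double negation]
≡ (p1 \land p2 \land p1) \lor (p4 \land p1)   [double negation]
≡ (p1 \land p2) \lor (p4 \land p1)   [simplify]

(p1 \land p2) \lor (p4 \land p1)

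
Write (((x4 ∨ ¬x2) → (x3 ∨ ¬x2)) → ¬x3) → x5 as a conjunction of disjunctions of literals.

x3 ∨ x5

(((x4 ∨ ¬x2) → (x3 ∨ ¬x2)) → ¬x3) → x5
≡ ¬(((x4 ∨ ¬x2) → (x3 ∨ ¬x2)) → ¬x3) ∨ x5   [eliminate →]
≡ ¬(¬((x4 ∨ ¬x2) → (x3 ∨ ¬x2)) ∨ ¬x3) ∨ x5   [eliminate →]
≡ ¬(¬(¬(x4 ∨ ¬x2) ∨ x3 ∨ ¬x2) ∨ ¬x3) ∨ x5   [eliminate →]
≡ (¬¬(¬(x4 ∨ ¬x2) ∨ x3 ∨ ¬x2) ∧ ¬¬x3) ∨ x5   [De Morgan]
≡ ((¬(x4 ∨ ¬x2) ∨ x3 ∨ ¬x2) ∧ ¬¬x3) ∨ x5   [double negation]
≡ (((¬x4 ∧ ¬¬x2) ∨ x3 ∨ ¬x2) ∧ ¬¬x3) ∨ x5   [De Morgan]
≡ (((¬x4 ∧ x2) ∨ x3 ∨ ¬x2) ∧ ¬¬x3) ∨ x5   [double negation]
≡ (((¬x4 ∧ x2) ∨ x3 ∨ ¬x2) ∧ x3) ∨ x5   [double negation]
≡ (¬x4 ∨ x3 ∨ ¬x2 ∨ x5) ∧ (x2 ∨ x3 ∨ ¬x2 ∨ x5) ∧ (x3 ∨ x5)   [distribute ∨ over ∧]
≡ x3 ∨ x5   [simplify]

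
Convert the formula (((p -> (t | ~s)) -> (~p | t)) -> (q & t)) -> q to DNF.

(((p -> (t | ~s)) -> (~p | t)) -> (q & t)) -> q
≡ ~(((p -> (t | ~s)) -> (~p | t)) -> (q & t)) | q
≡ ~(~((p -> (t | ~s)) -> (~p | t)) | (q & t)) | q
≡ ~(~(~(p -> (t | ~s)) | ~p | t) | (q & t)) | q
≡ ~(~(~(~p | t | ~s) | ~p | t) | (q & t)) | q
≡ (~~(~(~p | t | ~s) | ~p | t) & ~(q & t)) | q
≡ ((~(~p | t | ~s) | ~p | t) & ~(q & t)) | q
≡ (((~~p & ~t & ~~s) | ~p | t) & ~(q & t)) | q
≡ (((p & ~t & ~~s) | ~p | t) & ~(q & t)) | q
≡ (((p & ~t & s) | ~p | t) & ~(q & t)) | q
≡ (((p & ~t & s) | ~p | t) & (~q | ~t)) | q
≡ (p & ~t & s & ~q) | (p & ~t & s & ~t) | (~p & ~q) | (~p & ~t) | (t & ~q) | (t & ~t) | q
≡ (p & ~t & s) | (~p & ~q) | (~p & ~t) | (t & ~q) | q

(p & ~t & s) | (~p & ~q) | (~p & ~t) | (t & ~q) | q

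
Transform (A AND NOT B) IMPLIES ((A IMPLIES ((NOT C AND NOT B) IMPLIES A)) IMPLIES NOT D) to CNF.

NOT A OR B OR NOT D

(A AND NOT B) IMPLIES ((A IMPLIES ((NOT C AND NOT B) IMPLIES A)) IMPLIES NOT D)
≡ NOT (A AND NOT B) OR ((A IMPLIES ((NOT C AND NOT B) IMPLIES A)) IMPLIES NOT D)   (eliminate IMPLIES)
≡ NOT (A AND NOT B) OR NOT (A IMPLIES ((NOT C AND NOT B) IMPLIES A)) OR NOT D   (eliminate IMPLIES)
≡ NOT (A AND NOT B) OR NOT (NOT A OR ((NOT C AND NOT B) IMPLIES A)) OR NOT D   (eliminate IMPLIES)
≡ NOT (A AND NOT B) OR NOT (NOT A OR NOT (NOT C AND NOT B) OR A) OR NOT D   (eliminate IMPLIES)
≡ NOT A OR NOT NOT B OR NOT (NOT A OR NOT (NOT C AND NOT B) OR A) OR NOT D   (De Morgan)
≡ NOT A OR B OR NOT (NOT A OR NOT (NOT C AND NOT B) OR A) OR NOT D   (double negation)
≡ NOT A OR B OR (NOT NOT A AND NOT NOT (NOT C AND NOT B) AND NOT A) OR NOT D   (De Morgan)
≡ NOT A OR B OR (A AND NOT NOT (NOT C AND NOT B) AND NOT A) OR NOT D   (double negation)
≡ NOT A OR B OR (A AND NOT C AND NOT B AND NOT A) OR NOT D   (double negation)
≡ (NOT A OR B OR A OR NOT D) AND (NOT A OR B OR NOT C OR NOT D) AND (NOT A OR B OR NOT B OR NOT D) AND (NOT A OR B OR NOT A OR NOT D)   (distribute OR over AND)
≡ NOT A OR B OR NOT D   (simplify)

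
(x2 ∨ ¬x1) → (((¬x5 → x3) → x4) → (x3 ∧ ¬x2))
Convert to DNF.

(¬x2 ∧ x1) ∨ (x5 ∧ ¬x4) ∨ (x3 ∧ ¬x4) ∨ (x3 ∧ ¬x2)

(x2 ∨ ¬x1) → (((¬x5 → x3) → x4) → (x3 ∧ ¬x2))
= ¬(x2 ∨ ¬x1) ∨ (((¬x5 → x3) → x4) → (x3 ∧ ¬x2))   — eliminate →
= ¬(x2 ∨ ¬x1) ∨ ¬((¬x5 → x3) → x4) ∨ (x3 ∧ ¬x2)   — eliminate →
= ¬(x2 ∨ ¬x1) ∨ ¬(¬(¬x5 → x3) ∨ x4) ∨ (x3 ∧ ¬x2)   — eliminate →
= ¬(x2 ∨ ¬x1) ∨ ¬(¬(¬¬x5 ∨ x3) ∨ x4) ∨ (x3 ∧ ¬x2)   — eliminate →
= (¬x2 ∧ ¬¬x1) ∨ ¬(¬(¬¬x5 ∨ x3) ∨ x4) ∨ (x3 ∧ ¬x2)   — De Morgan
= (¬x2 ∧ x1) ∨ ¬(¬(¬¬x5 ∨ x3) ∨ x4) ∨ (x3 ∧ ¬x2)   — double negation
= (¬x2 ∧ x1) ∨ (¬¬(¬¬x5 ∨ x3) ∧ ¬x4) ∨ (x3 ∧ ¬x2)   — De Morgan
= (¬x2 ∧ x1) ∨ ((¬¬x5 ∨ x3) ∧ ¬x4) ∨ (x3 ∧ ¬x2)   — double negation
= (¬x2 ∧ x1) ∨ ((x5 ∨ x3) ∧ ¬x4) ∨ (x3 ∧ ¬x2)   — double negation
= (¬x2 ∧ x1) ∨ (x5 ∧ ¬x4) ∨ (x3 ∧ ¬x4) ∨ (x3 ∧ ¬x2)   — distribute ∧ over ∨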